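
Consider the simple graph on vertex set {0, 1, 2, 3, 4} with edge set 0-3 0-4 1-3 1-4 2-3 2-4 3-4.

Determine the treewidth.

A width-2 tree decomposition is:
Bags: B1 = {1, 3, 4}  B2 = {0, 3, 4}  B3 = {2, 3, 4}
Tree: B1–B2, B1–B3
The largest bag has 3 vertices, giving width 2; this decomposition certifies tw(G) ≤ 2. Conversely, {0, 3, 4} is a clique of size 3, and the vertices of any clique must share a bag in every tree decomposition; so some bag has ≥ 3 vertices and tw(G) ≥ 2. Hence tw(G) = 2 exactly.

2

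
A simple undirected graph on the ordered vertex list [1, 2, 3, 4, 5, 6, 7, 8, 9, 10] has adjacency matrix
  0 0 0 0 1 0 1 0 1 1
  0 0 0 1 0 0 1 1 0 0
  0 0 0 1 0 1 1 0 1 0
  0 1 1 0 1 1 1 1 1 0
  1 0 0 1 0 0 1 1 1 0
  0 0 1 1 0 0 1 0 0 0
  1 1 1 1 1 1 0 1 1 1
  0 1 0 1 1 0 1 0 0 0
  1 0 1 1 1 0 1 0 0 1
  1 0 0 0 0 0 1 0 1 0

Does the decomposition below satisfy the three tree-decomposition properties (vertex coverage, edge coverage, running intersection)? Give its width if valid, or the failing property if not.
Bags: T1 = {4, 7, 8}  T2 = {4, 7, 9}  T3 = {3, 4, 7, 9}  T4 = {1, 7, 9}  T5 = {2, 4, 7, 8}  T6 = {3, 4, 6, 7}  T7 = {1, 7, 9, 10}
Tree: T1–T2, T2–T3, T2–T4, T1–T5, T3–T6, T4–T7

No — vertex 5 appears in no bag.

A tree decomposition must satisfy three properties: every vertex lies in some bag; for every edge, both endpoints lie together in some bag; and for every vertex, the bags containing it form a connected subtree. Here vertex 5 appears in no bag, so the decomposition is invalid.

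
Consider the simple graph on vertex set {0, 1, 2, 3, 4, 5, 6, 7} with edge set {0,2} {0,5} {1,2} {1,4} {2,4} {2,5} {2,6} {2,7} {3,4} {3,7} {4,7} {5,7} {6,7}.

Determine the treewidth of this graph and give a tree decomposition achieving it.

Treewidth 2.
One optimal decomposition is:
Bags: B1 = {0, 2, 5}  B2 = {2, 5, 7}  B3 = {2, 4, 7}  B4 = {2, 6, 7}  B5 = {3, 4, 7}  B6 = {1, 2, 4}
Tree: B1–B2, B2–B3, B3–B4, B3–B5, B3–B6

Each bag holds 3 vertices, so the decomposition has width 2, which upper-bounds the treewidth. On the other hand G contains the 3-clique {0, 2, 5}. A clique must lie in a single bag of any decomposition, so no decomposition can have width below 2. Therefore the treewidth is 2.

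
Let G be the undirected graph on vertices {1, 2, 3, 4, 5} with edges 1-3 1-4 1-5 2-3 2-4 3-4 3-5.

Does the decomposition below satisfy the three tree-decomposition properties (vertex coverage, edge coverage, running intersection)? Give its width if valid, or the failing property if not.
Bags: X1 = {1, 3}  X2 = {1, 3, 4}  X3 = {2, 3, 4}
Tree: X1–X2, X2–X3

No — vertex 5 appears in no bag.

A tree decomposition must satisfy three properties: every vertex lies in some bag; for every edge, both endpoints lie together in some bag; and for every vertex, the bags containing it form a connected subtree. Here vertex 5 appears in no bag, so the decomposition is invalid.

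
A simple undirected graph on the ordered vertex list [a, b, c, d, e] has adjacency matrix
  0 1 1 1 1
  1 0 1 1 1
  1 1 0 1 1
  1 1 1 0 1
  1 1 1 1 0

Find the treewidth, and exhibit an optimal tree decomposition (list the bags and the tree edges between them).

A single bag containing all 5 vertices is trivially a valid decomposition of width 4. On the other hand G contains the 5-clique {a, b, c, d, e}. A clique must lie in a single bag of any decomposition, so no decomposition can have width below 4. The upper and lower bounds meet at 4, so that is the treewidth.

Treewidth 4.
One such decomposition:
Bags: B1 = {a, b, c, d, e}
Tree: (single bag)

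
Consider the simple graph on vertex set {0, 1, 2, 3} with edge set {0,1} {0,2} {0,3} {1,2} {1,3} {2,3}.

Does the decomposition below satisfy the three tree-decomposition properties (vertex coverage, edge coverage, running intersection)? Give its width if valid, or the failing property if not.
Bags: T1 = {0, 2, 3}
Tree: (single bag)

No — vertex 1 appears in no bag.

A tree decomposition must satisfy three properties: every vertex lies in some bag; for every edge, both endpoints lie together in some bag; and for every vertex, the bags containing it form a connected subtree. Here vertex 1 appears in no bag, so the decomposition is invalid.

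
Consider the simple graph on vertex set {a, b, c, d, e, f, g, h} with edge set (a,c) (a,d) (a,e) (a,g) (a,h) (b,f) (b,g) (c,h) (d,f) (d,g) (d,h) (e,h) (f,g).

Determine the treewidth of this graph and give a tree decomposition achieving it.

Treewidth 2.
One such decomposition:
Bags: B1 = {a, d, h}  B2 = {a, c, h}  B3 = {a, d, g}  B4 = {a, e, h}  B5 = {d, f, g}  B6 = {b, f, g}
Tree: B1–B2, B1–B3, B1–B4, B3–B5, B5–B6

The largest bag has 3 vertices, giving width 2; this decomposition certifies tw(G) ≤ 2. Conversely, {a, d, g} is a clique of size 3, and the vertices of any clique must share a bag in every tree decomposition; so some bag has ≥ 3 vertices and tw(G) ≥ 2. The upper and lower bounds meet at 2, so that is the treewidth.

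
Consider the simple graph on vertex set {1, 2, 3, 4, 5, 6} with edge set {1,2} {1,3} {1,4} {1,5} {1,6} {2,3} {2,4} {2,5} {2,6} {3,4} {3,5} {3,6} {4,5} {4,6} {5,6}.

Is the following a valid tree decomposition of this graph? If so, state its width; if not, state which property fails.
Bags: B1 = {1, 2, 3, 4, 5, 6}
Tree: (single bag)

Yes; width 5.

Every vertex of G appears in some bag (union = {1, 2, 3, 4, 5, 6}); every edge is covered by a bag; and for each vertex v the set of bags containing v is connected in the bag tree. The decomposition is therefore valid. The largest bag has 6 vertices, so the width is 5.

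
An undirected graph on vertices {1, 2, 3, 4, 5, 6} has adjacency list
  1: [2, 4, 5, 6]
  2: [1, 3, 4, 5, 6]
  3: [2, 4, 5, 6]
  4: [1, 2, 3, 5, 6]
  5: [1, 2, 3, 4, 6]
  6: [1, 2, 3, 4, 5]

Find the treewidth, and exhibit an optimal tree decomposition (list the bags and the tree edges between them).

Every bag has size at most 5, so the width is 5 − 1 = 4 and tw(G) ≤ 4. Conversely, {1, 2, 4, 5, 6} is a clique of size 5, and the vertices of any clique must share a bag in every tree decomposition; so some bag has ≥ 5 vertices and tw(G) ≥ 4. Combining the bounds, tw(G) = 4.

Treewidth 4.
Bags: B1 = {1, 2, 4, 5, 6}  B2 = {2, 3, 4, 5, 6}
Tree: B1–B2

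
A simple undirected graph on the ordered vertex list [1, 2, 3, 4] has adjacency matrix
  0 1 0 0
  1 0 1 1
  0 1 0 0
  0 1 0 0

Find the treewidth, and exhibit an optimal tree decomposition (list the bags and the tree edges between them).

Each bag holds 2 vertices, so the decomposition has width 1, which upper-bounds the treewidth. Any graph with an edge has treewidth ≥ 1, and G has the edge 2–4. Combining the bounds, tw(G) = 1.

Treewidth 1.
One such decomposition:
Bags: B1 = {2, 4}  B2 = {1, 2}  B3 = {2, 3}
Tree: B1–B2, B2–B3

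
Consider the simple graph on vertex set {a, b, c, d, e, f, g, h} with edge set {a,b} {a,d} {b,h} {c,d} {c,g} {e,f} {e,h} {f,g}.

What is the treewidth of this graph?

A width-2 tree decomposition is:
Bags: B1 = {a, c, d}  B2 = {a, b, c}  B3 = {b, c, h}  B4 = {c, e, h}  B5 = {c, e, f}  B6 = {c, f, g}
Tree: B1–B2, B2–B3, B3–B4, B4–B5, B5–B6
Every bag has size at most 3, so the width is 3 − 1 = 2 and tw(G) ≤ 2. Since c–d–a–b–h–e–f–g–c is a cycle in G, G is not acyclic. Forests are exactly the graphs of treewidth ≤ 1, so tw(G) ≥ 2. Hence tw(G) = 2 exactly.

2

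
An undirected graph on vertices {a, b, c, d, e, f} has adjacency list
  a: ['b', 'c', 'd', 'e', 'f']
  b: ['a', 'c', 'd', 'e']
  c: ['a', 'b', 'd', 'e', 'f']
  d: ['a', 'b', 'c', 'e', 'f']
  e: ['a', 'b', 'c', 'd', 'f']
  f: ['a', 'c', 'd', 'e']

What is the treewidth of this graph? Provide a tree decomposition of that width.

The largest bag has 5 vertices, giving width 4; this decomposition certifies tw(G) ≤ 4. On the other hand G contains the 5-clique {a, c, d, e, f}. A clique must lie in a single bag of any decomposition, so no decomposition can have width below 4. Hence tw(G) = 4 exactly.

Treewidth 4.
One optimal decomposition is:
Bags: B1 = {a, c, d, e, f}  B2 = {a, b, c, d, e}
Tree: B1–B2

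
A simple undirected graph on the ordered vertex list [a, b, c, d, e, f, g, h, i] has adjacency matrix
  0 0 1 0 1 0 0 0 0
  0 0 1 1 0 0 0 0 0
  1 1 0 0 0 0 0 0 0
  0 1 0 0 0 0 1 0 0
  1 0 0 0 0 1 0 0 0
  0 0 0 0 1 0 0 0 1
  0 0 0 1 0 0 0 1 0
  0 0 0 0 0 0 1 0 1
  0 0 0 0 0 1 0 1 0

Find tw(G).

2

A width-2 tree decomposition is:
Bags: B1 = {f, h, i}  B2 = {e, f, h}  B3 = {a, e, h}  B4 = {a, c, h}  B5 = {b, c, h}  B6 = {b, d, h}  B7 = {d, g, h}
Tree: B1–B2, B2–B3, B3–B4, B4–B5, B5–B6, B6–B7
The largest bag has 3 vertices, giving width 2; this decomposition certifies tw(G) ≤ 2. The edges h–i–f–e–a–c–b–d–g–h form a cycle, so G is not a tree and its treewidth is at least 2. Hence tw(G) = 2 exactly.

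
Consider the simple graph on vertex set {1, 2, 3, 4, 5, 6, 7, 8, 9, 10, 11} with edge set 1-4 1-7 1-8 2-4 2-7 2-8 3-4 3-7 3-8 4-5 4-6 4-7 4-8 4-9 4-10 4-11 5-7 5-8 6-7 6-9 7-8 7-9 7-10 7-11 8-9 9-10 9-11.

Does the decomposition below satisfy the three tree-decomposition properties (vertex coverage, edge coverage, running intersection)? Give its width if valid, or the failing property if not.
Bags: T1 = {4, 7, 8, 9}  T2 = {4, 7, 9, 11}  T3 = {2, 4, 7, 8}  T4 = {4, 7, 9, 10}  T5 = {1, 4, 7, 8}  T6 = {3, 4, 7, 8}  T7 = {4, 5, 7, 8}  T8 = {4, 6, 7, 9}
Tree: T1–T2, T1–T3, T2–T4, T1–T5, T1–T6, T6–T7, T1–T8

Yes; width 3.

Checking the three conditions: (i) the bags cover all of {1, 2, 3, 4, 5, 6, 7, 8, 9, 10, 11}; (ii) for each edge, some bag contains both endpoints; (iii) the bags containing any fixed vertex form a subtree. All hold, so the decomposition is valid with width 4 − 1 = 3.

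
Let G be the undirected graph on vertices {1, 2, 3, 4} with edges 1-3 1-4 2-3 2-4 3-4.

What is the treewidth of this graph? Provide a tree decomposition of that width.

Each bag holds 3 vertices, so the decomposition has width 2, which upper-bounds the treewidth. For the lower bound, the 3 vertices {1, 3, 4} are pairwise adjacent, and any tree decomposition puts a clique entirely inside one bag — forcing width ≥ 2. Combining the bounds, tw(G) = 2.

Treewidth 2.
One such decomposition:
Bags: B1 = {2, 3, 4}  B2 = {1, 3, 4}
Tree: B1–B2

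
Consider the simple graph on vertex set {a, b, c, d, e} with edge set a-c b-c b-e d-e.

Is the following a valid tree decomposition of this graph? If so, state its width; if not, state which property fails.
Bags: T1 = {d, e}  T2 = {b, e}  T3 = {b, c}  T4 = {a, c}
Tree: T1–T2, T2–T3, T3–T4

Checking the three conditions: (i) the bags cover all of {a, b, c, d, e}; (ii) for each edge, some bag contains both endpoints; (iii) the bags containing any fixed vertex form a subtree. All hold, so the decomposition is valid with width 2 − 1 = 1.

Yes; width 1.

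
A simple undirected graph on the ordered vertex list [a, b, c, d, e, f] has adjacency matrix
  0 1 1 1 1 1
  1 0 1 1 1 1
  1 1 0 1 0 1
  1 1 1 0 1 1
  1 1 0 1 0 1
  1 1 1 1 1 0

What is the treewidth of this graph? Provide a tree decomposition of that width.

Treewidth 4.
One optimal decomposition is:
Bags: B1 = {a, b, c, d, f}  B2 = {a, b, d, e, f}
Tree: B1–B2

Each bag holds 5 vertices, so the decomposition has width 4, which upper-bounds the treewidth. On the other hand G contains the 5-clique {a, b, d, e, f}. A clique must lie in a single bag of any decomposition, so no decomposition can have width below 4. Therefore the treewidth is 4.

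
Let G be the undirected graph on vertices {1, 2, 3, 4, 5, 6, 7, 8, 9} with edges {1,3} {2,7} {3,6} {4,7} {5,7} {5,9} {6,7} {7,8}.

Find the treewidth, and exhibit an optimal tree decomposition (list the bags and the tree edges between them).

Treewidth 1.
One such decomposition:
Bags: B1 = {5, 7}  B2 = {6, 7}  B3 = {5, 9}  B4 = {2, 7}  B5 = {3, 6}  B6 = {7, 8}  B7 = {1, 3}  B8 = {4, 7}
Tree: B1–B2, B1–B3, B2–B4, B2–B5, B2–B6, B5–B7, B1–B8

The largest bag has 2 vertices, giving width 1; this decomposition certifies tw(G) ≤ 1. G has an edge, so its treewidth is at least 1. The upper and lower bounds meet at 1, so that is the treewidth.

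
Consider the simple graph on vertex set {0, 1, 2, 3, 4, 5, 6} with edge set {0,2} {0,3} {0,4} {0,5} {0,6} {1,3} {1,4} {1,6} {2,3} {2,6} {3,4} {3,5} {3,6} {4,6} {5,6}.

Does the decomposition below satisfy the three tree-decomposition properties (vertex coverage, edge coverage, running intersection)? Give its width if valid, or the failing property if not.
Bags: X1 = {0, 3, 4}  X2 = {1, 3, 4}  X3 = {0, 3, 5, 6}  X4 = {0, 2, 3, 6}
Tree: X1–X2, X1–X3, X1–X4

No — edge (6,4) lies in no bag.

A tree decomposition must satisfy three properties: every vertex lies in some bag; for every edge, both endpoints lie together in some bag; and for every vertex, the bags containing it form a connected subtree. Here edge (6,4) lies in no bag, so the decomposition is invalid.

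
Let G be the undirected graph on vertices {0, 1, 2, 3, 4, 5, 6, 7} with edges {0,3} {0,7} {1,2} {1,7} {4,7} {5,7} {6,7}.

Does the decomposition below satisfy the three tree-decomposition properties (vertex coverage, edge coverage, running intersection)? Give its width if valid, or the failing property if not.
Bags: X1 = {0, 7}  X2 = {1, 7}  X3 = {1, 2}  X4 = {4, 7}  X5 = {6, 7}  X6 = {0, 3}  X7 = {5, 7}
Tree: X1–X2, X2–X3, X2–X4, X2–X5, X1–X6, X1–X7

Yes; width 1.

Vertex coverage: the bags together contain {0, 1, 2, 3, 4, 5, 6, 7}, the full vertex set. Edge coverage: each edge of G has both endpoints in at least one bag. Running intersection: for every vertex, the bags containing it form a connected subtree. All three properties hold, so this is a valid tree decomposition of width max|bag| − 1 = 1, and hence tw(G) ≤ 1.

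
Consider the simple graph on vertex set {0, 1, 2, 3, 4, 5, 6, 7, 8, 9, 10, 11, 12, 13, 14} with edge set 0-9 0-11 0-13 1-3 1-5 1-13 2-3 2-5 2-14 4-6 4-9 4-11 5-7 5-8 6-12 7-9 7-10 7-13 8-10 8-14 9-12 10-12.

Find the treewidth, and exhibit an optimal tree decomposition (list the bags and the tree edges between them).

Treewidth 3.
Bags: B1 = {4, 6, 11, 12}  B2 = {4, 9, 11, 12}  B3 = {0, 9, 11, 12}  B4 = {0, 9, 10, 12}  B5 = {0, 7, 9, 10}  B6 = {0, 7, 10, 13}  B7 = {7, 8, 10, 13}  B8 = {5, 7, 8, 13}  B9 = {1, 5, 8, 13}  B10 = {1, 5, 8, 14}  B11 = {1, 2, 5, 14}  B12 = {1, 2, 3, 14}
Tree: B1–B2, B2–B3, B3–B4, B4–B5, B5–B6, B6–B7, B7–B8, B8–B9, B9–B10, B10–B11, B11–B12

Each bag holds 4 vertices, so the decomposition has width 3, which upper-bounds the treewidth. For the lower bound: the 4 vertex sets {4,6,11}, {12}, {9}, {0,7,10,13} are disjoint, each induces a connected subgraph, and every pair is joined by at least one edge of G. Contracting each set to a single vertex therefore yields K_{4} as a minor, and since treewidth is minor-monotone, tw(G) ≥ tw(K_{4}) = 3. Hence tw(G) = 3 exactly.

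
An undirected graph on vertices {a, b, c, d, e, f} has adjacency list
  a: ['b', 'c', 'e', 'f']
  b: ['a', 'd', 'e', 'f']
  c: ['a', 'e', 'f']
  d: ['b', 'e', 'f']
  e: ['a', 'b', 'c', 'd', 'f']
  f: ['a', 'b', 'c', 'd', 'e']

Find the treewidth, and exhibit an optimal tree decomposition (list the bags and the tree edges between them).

Treewidth 3.
Bags: B1 = {a, b, e, f}  B2 = {a, c, e, f}  B3 = {b, d, e, f}
Tree: B1–B2, B1–B3

Every bag has size at most 4, so the width is 4 − 1 = 3 and tw(G) ≤ 3. On the other hand G contains the 4-clique {b, d, e, f}. A clique must lie in a single bag of any decomposition, so no decomposition can have width below 3. The upper and lower bounds meet at 3, so that is the treewidth.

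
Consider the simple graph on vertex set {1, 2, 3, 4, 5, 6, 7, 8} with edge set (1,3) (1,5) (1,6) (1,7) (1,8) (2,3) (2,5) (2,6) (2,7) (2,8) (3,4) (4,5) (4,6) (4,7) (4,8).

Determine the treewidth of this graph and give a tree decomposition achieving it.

Every bag has size at most 4, so the width is 4 − 1 = 3 and tw(G) ≤ 3. For the lower bound: the 4 vertex sets {1,6}, {2,8}, {4}, {7} are disjoint, each induces a connected subgraph, and every pair is joined by at least one edge of G. Contracting each set to a single vertex therefore yields K_{4} as a minor, and since treewidth is minor-monotone, tw(G) ≥ tw(K_{4}) = 3. Hence tw(G) = 3 exactly.

Treewidth 3.
Bags: B1 = {1, 2, 4, 6}  B2 = {1, 2, 4, 8}  B3 = {1, 2, 4, 7}  B4 = {1, 2, 3, 4}  B5 = {1, 2, 4, 5}
Tree: B1–B2, B2–B3, B3–B4, B4–B5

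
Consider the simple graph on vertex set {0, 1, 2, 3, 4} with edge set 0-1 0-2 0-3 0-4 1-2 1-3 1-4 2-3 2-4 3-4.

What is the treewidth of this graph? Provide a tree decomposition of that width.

Treewidth 4.
One such decomposition:
Bags: B1 = {0, 1, 2, 3, 4}
Tree: (single bag)

A single bag containing all 5 vertices is trivially a valid decomposition of width 4. Conversely, {0, 1, 2, 3, 4} is a clique of size 5, and the vertices of any clique must share a bag in every tree decomposition; so some bag has ≥ 5 vertices and tw(G) ≥ 4. Combining the bounds, tw(G) = 4.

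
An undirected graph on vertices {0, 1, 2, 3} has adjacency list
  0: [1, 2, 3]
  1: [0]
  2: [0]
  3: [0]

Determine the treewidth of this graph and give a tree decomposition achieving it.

The largest bag has 2 vertices, giving width 1; this decomposition certifies tw(G) ≤ 1. Since G has at least one edge (e.g. 3–0), it is not an edgeless graph, so tw(G) ≥ 1. Therefore the treewidth is 1.

Treewidth 1.
Bags: B1 = {0, 3}  B2 = {0, 2}  B3 = {0, 1}
Tree: B1–B2, B2–B3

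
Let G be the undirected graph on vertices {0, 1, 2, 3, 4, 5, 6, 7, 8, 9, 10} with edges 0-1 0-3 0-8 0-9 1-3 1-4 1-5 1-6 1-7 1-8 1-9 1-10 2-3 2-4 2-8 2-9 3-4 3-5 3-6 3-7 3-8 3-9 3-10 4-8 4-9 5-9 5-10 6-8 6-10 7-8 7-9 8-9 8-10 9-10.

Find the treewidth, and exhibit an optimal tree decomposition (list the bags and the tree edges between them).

Every bag has size at most 5, so the width is 5 − 1 = 4 and tw(G) ≤ 4. On the other hand G contains the 5-clique {0, 1, 3, 8, 9}. A clique must lie in a single bag of any decomposition, so no decomposition can have width below 4. Hence tw(G) = 4 exactly.

Treewidth 4.
One optimal decomposition is:
Bags: B1 = {1, 3, 6, 8, 10}  B2 = {1, 3, 8, 9, 10}  B3 = {1, 3, 4, 8, 9}  B4 = {2, 3, 4, 8, 9}  B5 = {1, 3, 7, 8, 9}  B6 = {1, 3, 5, 9, 10}  B7 = {0, 1, 3, 8, 9}
Tree: B1–B2, B2–B3, B3–B4, B3–B5, B2–B6, B2–B7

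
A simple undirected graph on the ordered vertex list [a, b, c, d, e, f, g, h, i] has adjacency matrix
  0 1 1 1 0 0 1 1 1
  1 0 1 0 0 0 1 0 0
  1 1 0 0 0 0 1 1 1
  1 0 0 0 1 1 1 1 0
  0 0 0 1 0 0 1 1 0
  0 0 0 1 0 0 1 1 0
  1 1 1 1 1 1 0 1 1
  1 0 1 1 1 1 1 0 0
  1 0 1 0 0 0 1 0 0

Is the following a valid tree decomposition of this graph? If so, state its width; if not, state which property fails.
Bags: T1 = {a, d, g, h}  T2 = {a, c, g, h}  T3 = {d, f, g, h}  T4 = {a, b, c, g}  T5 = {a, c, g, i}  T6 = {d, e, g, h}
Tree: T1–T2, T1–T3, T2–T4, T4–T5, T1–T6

Checking the three conditions: (i) the bags cover all of {a, b, c, d, e, f, g, h, i}; (ii) for each edge, some bag contains both endpoints; (iii) the bags containing any fixed vertex form a subtree. All hold, so the decomposition is valid with width 4 − 1 = 3.

Yes; width 3.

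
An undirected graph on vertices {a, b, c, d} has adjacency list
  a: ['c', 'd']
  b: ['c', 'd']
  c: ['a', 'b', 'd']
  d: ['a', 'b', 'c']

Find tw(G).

2

A width-2 tree decomposition is:
Bags: B1 = {b, c, d}  B2 = {a, c, d}
Tree: B1–B2
The largest bag has 3 vertices, giving width 2; this decomposition certifies tw(G) ≤ 2. On the other hand G contains the 3-clique {a, c, d}. A clique must lie in a single bag of any decomposition, so no decomposition can have width below 2. Combining the bounds, tw(G) = 2.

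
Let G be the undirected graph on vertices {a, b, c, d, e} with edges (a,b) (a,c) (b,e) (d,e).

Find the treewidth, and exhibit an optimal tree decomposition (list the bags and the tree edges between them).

The largest bag has 2 vertices, giving width 1; this decomposition certifies tw(G) ≤ 1. G has an edge, so its treewidth is at least 1. Combining the bounds, tw(G) = 1.

Treewidth 1.
One optimal decomposition is:
Bags: B1 = {a, c}  B2 = {a, b}  B3 = {b, e}  B4 = {d, e}
Tree: B1–B2, B2–B3, B3–B4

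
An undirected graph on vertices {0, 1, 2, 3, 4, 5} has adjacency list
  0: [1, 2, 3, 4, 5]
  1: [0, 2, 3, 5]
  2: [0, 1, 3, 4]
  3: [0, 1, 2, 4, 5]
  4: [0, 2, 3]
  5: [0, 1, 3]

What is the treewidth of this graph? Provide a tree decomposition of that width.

The largest bag has 4 vertices, giving width 3; this decomposition certifies tw(G) ≤ 3. For the lower bound, the 4 vertices {0, 1, 2, 3} are pairwise adjacent, and any tree decomposition puts a clique entirely inside one bag — forcing width ≥ 3. Hence tw(G) = 3 exactly.

Treewidth 3.
One such decomposition:
Bags: B1 = {0, 1, 2, 3}  B2 = {0, 2, 3, 4}  B3 = {0, 1, 3, 5}
Tree: B1–B2, B1–B3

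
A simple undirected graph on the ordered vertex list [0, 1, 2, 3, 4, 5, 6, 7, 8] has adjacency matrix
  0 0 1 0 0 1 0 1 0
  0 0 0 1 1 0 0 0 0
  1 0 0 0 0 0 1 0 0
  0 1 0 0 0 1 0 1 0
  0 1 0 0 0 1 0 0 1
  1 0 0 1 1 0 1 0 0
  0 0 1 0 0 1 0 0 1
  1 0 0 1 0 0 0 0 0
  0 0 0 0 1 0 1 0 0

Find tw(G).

3

A width-3 tree decomposition is:
Bags: B1 = {0, 2, 6, 7}  B2 = {0, 5, 6, 7}  B3 = {3, 5, 6, 7}  B4 = {3, 5, 6, 8}  B5 = {3, 4, 5, 8}  B6 = {1, 3, 4, 8}
Tree: B1–B2, B2–B3, B3–B4, B4–B5, B5–B6
The largest bag has 4 vertices, giving width 3; this decomposition certifies tw(G) ≤ 3. For the lower bound: the 4 vertex sets {0,2,7}, {6}, {5}, {1,3,4,8} are disjoint, each induces a connected subgraph, and every pair is joined by at least one edge of G. Contracting each set to a single vertex therefore yields K_{4} as a minor, and since treewidth is minor-monotone, tw(G) ≥ tw(K_{4}) = 3. Hence tw(G) = 3 exactly.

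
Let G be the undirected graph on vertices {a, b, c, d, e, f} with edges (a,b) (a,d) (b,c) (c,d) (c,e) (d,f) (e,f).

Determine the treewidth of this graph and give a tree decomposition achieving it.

Each bag holds 3 vertices, so the decomposition has width 2, which upper-bounds the treewidth. Since a–b–c–d–a is a cycle in G, G is not acyclic. Forests are exactly the graphs of treewidth ≤ 1, so tw(G) ≥ 2. Combining the bounds, tw(G) = 2.

Treewidth 2.
One optimal decomposition is:
Bags: B1 = {a, b, d}  B2 = {b, c, d}  B3 = {c, d, f}  B4 = {c, e, f}
Tree: B1–B2, B2–B3, B3–B4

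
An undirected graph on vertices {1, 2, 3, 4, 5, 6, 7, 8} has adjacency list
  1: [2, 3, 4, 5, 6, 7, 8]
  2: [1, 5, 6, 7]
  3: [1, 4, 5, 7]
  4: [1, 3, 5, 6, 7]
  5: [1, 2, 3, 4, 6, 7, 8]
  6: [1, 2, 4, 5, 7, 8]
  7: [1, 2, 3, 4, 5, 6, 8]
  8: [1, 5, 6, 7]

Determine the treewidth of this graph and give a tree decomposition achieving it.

Each bag holds 5 vertices, so the decomposition has width 4, which upper-bounds the treewidth. Conversely, {1, 3, 4, 5, 7} is a clique of size 5, and the vertices of any clique must share a bag in every tree decomposition; so some bag has ≥ 5 vertices and tw(G) ≥ 4. Hence tw(G) = 4 exactly.

Treewidth 4.
One such decomposition:
Bags: B1 = {1, 4, 5, 6, 7}  B2 = {1, 5, 6, 7, 8}  B3 = {1, 3, 4, 5, 7}  B4 = {1, 2, 5, 6, 7}
Tree: B1–B2, B1–B3, B2–B4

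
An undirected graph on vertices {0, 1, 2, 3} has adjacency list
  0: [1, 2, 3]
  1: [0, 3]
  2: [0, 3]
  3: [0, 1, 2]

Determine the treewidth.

2

A width-2 tree decomposition is:
Bags: B1 = {0, 2, 3}  B2 = {0, 1, 3}
Tree: B1–B2
Each bag holds 3 vertices, so the decomposition has width 2, which upper-bounds the treewidth. For the lower bound, the 3 vertices {0, 1, 3} are pairwise adjacent, and any tree decomposition puts a clique entirely inside one bag — forcing width ≥ 2. Combining the bounds, tw(G) = 2.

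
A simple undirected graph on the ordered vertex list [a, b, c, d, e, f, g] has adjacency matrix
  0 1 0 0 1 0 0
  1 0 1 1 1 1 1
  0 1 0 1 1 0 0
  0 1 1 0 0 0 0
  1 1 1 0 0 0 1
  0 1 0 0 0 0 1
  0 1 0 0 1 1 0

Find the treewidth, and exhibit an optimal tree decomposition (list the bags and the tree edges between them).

Every bag has size at most 3, so the width is 3 − 1 = 2 and tw(G) ≤ 2. Conversely, {b, c, d} is a clique of size 3, and the vertices of any clique must share a bag in every tree decomposition; so some bag has ≥ 3 vertices and tw(G) ≥ 2. Combining the bounds, tw(G) = 2.

Treewidth 2.
One such decomposition:
Bags: B1 = {b, c, e}  B2 = {b, e, g}  B3 = {a, b, e}  B4 = {b, c, d}  B5 = {b, f, g}
Tree: B1–B2, B2–B3, B1–B4, B2–B5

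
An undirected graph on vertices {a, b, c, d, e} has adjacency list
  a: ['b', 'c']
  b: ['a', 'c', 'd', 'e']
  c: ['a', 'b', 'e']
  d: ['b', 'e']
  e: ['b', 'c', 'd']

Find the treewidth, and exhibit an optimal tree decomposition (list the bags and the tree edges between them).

Treewidth 2.
One such decomposition:
Bags: B1 = {a, b, c}  B2 = {b, c, e}  B3 = {b, d, e}
Tree: B1–B2, B2–B3

Each bag holds 3 vertices, so the decomposition has width 2, which upper-bounds the treewidth. Conversely, {b, d, e} is a clique of size 3, and the vertices of any clique must share a bag in every tree decomposition; so some bag has ≥ 3 vertices and tw(G) ≥ 2. Combining the bounds, tw(G) = 2.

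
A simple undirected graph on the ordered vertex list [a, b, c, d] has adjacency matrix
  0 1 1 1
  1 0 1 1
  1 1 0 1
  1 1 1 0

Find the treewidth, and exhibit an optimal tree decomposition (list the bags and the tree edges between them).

Treewidth 3.
One such decomposition:
Bags: B1 = {a, b, c, d}
Tree: (single bag)

A single bag containing all 4 vertices is trivially a valid decomposition of width 3. On the other hand G contains the 4-clique {a, b, c, d}. A clique must lie in a single bag of any decomposition, so no decomposition can have width below 3. The upper and lower bounds meet at 3, so that is the treewidth.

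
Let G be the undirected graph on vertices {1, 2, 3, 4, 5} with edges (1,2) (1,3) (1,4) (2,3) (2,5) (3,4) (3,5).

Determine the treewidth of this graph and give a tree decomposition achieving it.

Every bag has size at most 3, so the width is 3 − 1 = 2 and tw(G) ≤ 2. For the lower bound, the 3 vertices {1, 2, 3} are pairwise adjacent, and any tree decomposition puts a clique entirely inside one bag — forcing width ≥ 2. The upper and lower bounds meet at 2, so that is the treewidth.

Treewidth 2.
One such decomposition:
Bags: B1 = {1, 3, 4}  B2 = {1, 2, 3}  B3 = {2, 3, 5}
Tree: B1–B2, B2–B3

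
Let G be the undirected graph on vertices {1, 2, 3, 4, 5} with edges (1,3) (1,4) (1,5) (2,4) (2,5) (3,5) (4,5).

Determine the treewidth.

2

A width-2 tree decomposition is:
Bags: B1 = {2, 4, 5}  B2 = {1, 4, 5}  B3 = {1, 3, 5}
Tree: B1–B2, B2–B3
Every bag has size at most 3, so the width is 3 − 1 = 2 and tw(G) ≤ 2. On the other hand G contains the 3-clique {1, 3, 5}. A clique must lie in a single bag of any decomposition, so no decomposition can have width below 2. Therefore the treewidth is 2.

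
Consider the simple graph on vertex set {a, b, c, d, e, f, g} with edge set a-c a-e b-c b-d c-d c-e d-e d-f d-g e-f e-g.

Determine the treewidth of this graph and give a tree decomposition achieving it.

Treewidth 2.
One such decomposition:
Bags: B1 = {c, d, e}  B2 = {d, e, g}  B3 = {b, c, d}  B4 = {d, e, f}  B5 = {a, c, e}
Tree: B1–B2, B1–B3, B2–B4, B1–B5

Every bag has size at most 3, so the width is 3 − 1 = 2 and tw(G) ≤ 2. For the lower bound, the 3 vertices {d, e, g} are pairwise adjacent, and any tree decomposition puts a clique entirely inside one bag — forcing width ≥ 2. Therefore the treewidth is 2.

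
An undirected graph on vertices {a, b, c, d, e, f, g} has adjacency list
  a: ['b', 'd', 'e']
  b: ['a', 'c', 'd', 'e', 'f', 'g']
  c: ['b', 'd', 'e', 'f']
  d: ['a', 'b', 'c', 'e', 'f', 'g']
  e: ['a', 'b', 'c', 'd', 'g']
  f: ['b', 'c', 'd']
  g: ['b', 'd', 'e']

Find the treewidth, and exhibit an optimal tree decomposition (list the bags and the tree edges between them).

Treewidth 3.
Bags: B1 = {b, d, e, g}  B2 = {b, c, d, e}  B3 = {b, c, d, f}  B4 = {a, b, d, e}
Tree: B1–B2, B2–B3, B1–B4

Every bag has size at most 4, so the width is 4 − 1 = 3 and tw(G) ≤ 3. On the other hand G contains the 4-clique {b, d, e, g}. A clique must lie in a single bag of any decomposition, so no decomposition can have width below 3. Hence tw(G) = 3 exactly.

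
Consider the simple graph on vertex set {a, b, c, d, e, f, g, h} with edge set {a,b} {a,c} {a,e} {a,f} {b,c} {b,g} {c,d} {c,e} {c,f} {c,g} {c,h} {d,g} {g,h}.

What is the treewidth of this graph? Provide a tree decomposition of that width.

The largest bag has 3 vertices, giving width 2; this decomposition certifies tw(G) ≤ 2. For the lower bound, the 3 vertices {c, d, g} are pairwise adjacent, and any tree decomposition puts a clique entirely inside one bag — forcing width ≥ 2. Combining the bounds, tw(G) = 2.

Treewidth 2.
One such decomposition:
Bags: B1 = {a, b, c}  B2 = {b, c, g}  B3 = {a, c, e}  B4 = {c, g, h}  B5 = {c, d, g}  B6 = {a, c, f}
Tree: B1–B2, B1–B3, B2–B4, B4–B5, B1–B6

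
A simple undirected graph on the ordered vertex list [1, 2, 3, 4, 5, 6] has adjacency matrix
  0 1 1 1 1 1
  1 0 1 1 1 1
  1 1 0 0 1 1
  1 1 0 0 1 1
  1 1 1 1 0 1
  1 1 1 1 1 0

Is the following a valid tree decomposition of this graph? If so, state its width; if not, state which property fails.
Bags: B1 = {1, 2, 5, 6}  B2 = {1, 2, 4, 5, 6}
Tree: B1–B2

No — vertex 3 appears in no bag.

A tree decomposition must satisfy three properties: every vertex lies in some bag; for every edge, both endpoints lie together in some bag; and for every vertex, the bags containing it form a connected subtree. Here vertex 3 appears in no bag, so the decomposition is invalid.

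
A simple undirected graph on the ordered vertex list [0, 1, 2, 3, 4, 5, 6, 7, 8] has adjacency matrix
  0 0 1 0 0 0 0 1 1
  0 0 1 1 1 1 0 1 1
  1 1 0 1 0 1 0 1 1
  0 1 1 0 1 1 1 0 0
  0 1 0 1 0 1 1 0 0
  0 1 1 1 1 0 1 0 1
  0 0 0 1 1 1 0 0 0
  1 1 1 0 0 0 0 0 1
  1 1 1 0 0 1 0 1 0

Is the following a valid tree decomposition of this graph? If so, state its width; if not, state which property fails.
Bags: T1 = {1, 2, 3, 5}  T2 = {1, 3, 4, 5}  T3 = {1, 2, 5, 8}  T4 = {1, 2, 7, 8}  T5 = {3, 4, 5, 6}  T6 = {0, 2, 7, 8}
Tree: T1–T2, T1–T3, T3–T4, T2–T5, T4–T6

Checking the three conditions: (i) the bags cover all of {0, 1, 2, 3, 4, 5, 6, 7, 8}; (ii) for each edge, some bag contains both endpoints; (iii) the bags containing any fixed vertex form a subtree. All hold, so the decomposition is valid with width 4 − 1 = 3.

Yes; width 3.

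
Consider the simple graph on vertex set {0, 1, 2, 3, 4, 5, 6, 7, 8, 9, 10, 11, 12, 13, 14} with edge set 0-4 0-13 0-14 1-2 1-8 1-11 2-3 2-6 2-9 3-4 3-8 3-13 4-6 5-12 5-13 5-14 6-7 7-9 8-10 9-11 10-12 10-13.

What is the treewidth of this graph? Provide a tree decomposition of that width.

Treewidth 3.
Bags: B1 = {0, 5, 12, 14}  B2 = {0, 5, 12, 13}  B3 = {0, 10, 12, 13}  B4 = {0, 4, 10, 13}  B5 = {3, 4, 10, 13}  B6 = {3, 4, 8, 10}  B7 = {3, 4, 6, 8}  B8 = {2, 3, 6, 8}  B9 = {1, 2, 6, 8}  B10 = {1, 2, 6, 7}  B11 = {1, 2, 7, 9}  B12 = {1, 7, 9, 11}
Tree: B1–B2, B2–B3, B3–B4, B4–B5, B5–B6, B6–B7, B7–B8, B8–B9, B9–B10, B10–B11, B11–B12

Each bag holds 4 vertices, so the decomposition has width 3, which upper-bounds the treewidth. For the lower bound: the 4 vertex sets {5,12,14}, {0}, {13}, {3,4,8,10} are disjoint, each induces a connected subgraph, and every pair is joined by at least one edge of G. Contracting each set to a single vertex therefore yields K_{4} as a minor, and since treewidth is minor-monotone, tw(G) ≥ tw(K_{4}) = 3. Combining the bounds, tw(G) = 3.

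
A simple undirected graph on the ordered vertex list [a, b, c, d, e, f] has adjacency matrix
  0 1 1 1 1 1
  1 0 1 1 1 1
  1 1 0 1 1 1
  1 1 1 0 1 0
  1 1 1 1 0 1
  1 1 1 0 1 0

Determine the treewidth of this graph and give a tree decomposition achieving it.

Treewidth 4.
One optimal decomposition is:
Bags: B1 = {a, b, c, e, f}  B2 = {a, b, c, d, e}
Tree: B1–B2

Each bag holds 5 vertices, so the decomposition has width 4, which upper-bounds the treewidth. Conversely, {a, b, c, d, e} is a clique of size 5, and the vertices of any clique must share a bag in every tree decomposition; so some bag has ≥ 5 vertices and tw(G) ≥ 4. Combining the bounds, tw(G) = 4.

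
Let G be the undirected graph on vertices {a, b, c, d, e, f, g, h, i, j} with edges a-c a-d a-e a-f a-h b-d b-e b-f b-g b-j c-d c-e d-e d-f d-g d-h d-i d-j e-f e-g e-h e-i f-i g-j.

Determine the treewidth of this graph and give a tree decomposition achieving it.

Every bag has size at most 4, so the width is 4 − 1 = 3 and tw(G) ≤ 3. For the lower bound, the 4 vertices {b, d, g, j} are pairwise adjacent, and any tree decomposition puts a clique entirely inside one bag — forcing width ≥ 3. Combining the bounds, tw(G) = 3.

Treewidth 3.
One such decomposition:
Bags: B1 = {a, c, d, e}  B2 = {a, d, e, f}  B3 = {b, d, e, f}  B4 = {b, d, e, g}  B5 = {a, d, e, h}  B6 = {b, d, g, j}  B7 = {d, e, f, i}
Tree: B1–B2, B2–B3, B3–B4, B1–B5, B4–B6, B3–B7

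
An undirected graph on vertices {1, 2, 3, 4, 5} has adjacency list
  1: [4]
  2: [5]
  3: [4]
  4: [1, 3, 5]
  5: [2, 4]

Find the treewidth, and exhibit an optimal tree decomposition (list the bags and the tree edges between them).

Each bag holds 2 vertices, so the decomposition has width 1, which upper-bounds the treewidth. Since G has at least one edge (e.g. 5–4), it is not an edgeless graph, so tw(G) ≥ 1. Hence tw(G) = 1 exactly.

Treewidth 1.
One optimal decomposition is:
Bags: B1 = {4, 5}  B2 = {3, 4}  B3 = {1, 4}  B4 = {2, 5}
Tree: B1–B2, B1–B3, B1–B4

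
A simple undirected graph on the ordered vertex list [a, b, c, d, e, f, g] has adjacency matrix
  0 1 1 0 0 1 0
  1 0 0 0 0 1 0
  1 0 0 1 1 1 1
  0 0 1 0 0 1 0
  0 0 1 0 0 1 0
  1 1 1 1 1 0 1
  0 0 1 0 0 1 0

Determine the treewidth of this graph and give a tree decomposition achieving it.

The largest bag has 3 vertices, giving width 2; this decomposition certifies tw(G) ≤ 2. On the other hand G contains the 3-clique {c, d, f}. A clique must lie in a single bag of any decomposition, so no decomposition can have width below 2. Hence tw(G) = 2 exactly.

Treewidth 2.
One optimal decomposition is:
Bags: B1 = {a, c, f}  B2 = {c, e, f}  B3 = {c, d, f}  B4 = {a, b, f}  B5 = {c, f, g}
Tree: B1–B2, B2–B3, B1–B4, B2–B5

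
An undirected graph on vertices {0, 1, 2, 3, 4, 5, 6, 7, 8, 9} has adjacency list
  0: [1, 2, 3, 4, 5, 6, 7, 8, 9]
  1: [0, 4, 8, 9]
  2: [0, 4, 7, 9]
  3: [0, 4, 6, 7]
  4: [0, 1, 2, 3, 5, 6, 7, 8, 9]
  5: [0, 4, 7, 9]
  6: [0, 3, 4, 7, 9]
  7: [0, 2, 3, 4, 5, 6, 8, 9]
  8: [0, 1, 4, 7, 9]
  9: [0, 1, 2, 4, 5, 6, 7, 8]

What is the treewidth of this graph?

4

A width-4 tree decomposition is:
Bags: B1 = {0, 4, 7, 8, 9}  B2 = {0, 1, 4, 8, 9}  B3 = {0, 4, 6, 7, 9}  B4 = {0, 3, 4, 6, 7}  B5 = {0, 4, 5, 7, 9}  B6 = {0, 2, 4, 7, 9}
Tree: B1–B2, B1–B3, B3–B4, B3–B5, B5–B6
The largest bag has 5 vertices, giving width 4; this decomposition certifies tw(G) ≤ 4. Conversely, {0, 1, 4, 8, 9} is a clique of size 5, and the vertices of any clique must share a bag in every tree decomposition; so some bag has ≥ 5 vertices and tw(G) ≥ 4. Hence tw(G) = 4 exactly.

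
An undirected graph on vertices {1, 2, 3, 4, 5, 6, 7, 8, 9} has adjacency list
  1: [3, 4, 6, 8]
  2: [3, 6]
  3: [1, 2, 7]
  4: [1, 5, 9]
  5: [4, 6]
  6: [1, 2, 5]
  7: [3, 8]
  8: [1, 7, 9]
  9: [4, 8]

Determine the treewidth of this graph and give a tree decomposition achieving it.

Treewidth 3.
One such decomposition:
Bags: B1 = {2, 3, 7, 8}  B2 = {1, 2, 3, 8}  B3 = {1, 2, 6, 8}  B4 = {1, 6, 8, 9}  B5 = {1, 4, 6, 9}  B6 = {4, 5, 6, 9}
Tree: B1–B2, B2–B3, B3–B4, B4–B5, B5–B6

The largest bag has 4 vertices, giving width 3; this decomposition certifies tw(G) ≤ 3. For the lower bound: the 4 vertex sets {2,3,7}, {8}, {1}, {4,5,6,9} are disjoint, each induces a connected subgraph, and every pair is joined by at least one edge of G. Contracting each set to a single vertex therefore yields K_{4} as a minor, and since treewidth is minor-monotone, tw(G) ≥ tw(K_{4}) = 3. Combining the bounds, tw(G) = 3.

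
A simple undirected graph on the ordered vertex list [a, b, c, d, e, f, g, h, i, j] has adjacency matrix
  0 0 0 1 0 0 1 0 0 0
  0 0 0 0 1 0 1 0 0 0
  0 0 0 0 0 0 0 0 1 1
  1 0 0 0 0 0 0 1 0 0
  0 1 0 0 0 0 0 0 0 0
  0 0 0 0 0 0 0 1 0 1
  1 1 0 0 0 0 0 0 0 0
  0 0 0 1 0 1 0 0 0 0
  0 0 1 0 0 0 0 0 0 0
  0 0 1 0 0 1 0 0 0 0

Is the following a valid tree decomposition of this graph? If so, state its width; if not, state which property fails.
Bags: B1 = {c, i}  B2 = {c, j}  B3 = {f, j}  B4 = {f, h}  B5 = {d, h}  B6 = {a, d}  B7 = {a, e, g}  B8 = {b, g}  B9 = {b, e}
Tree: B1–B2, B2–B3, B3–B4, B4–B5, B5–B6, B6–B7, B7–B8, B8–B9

A tree decomposition must satisfy three properties: every vertex lies in some bag; for every edge, both endpoints lie together in some bag; and for every vertex, the bags containing it form a connected subtree. Here bags containing vertex e are not connected in the tree, so the decomposition is invalid.

No — bags containing vertex e are not connected in the tree.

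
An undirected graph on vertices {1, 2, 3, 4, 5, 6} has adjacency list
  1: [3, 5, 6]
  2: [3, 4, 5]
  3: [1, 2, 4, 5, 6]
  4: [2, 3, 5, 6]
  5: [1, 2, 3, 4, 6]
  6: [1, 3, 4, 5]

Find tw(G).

3

A width-3 tree decomposition is:
Bags: B1 = {1, 3, 5, 6}  B2 = {3, 4, 5, 6}  B3 = {2, 3, 4, 5}
Tree: B1–B2, B2–B3
Every bag has size at most 4, so the width is 4 − 1 = 3 and tw(G) ≤ 3. For the lower bound, the 4 vertices {1, 3, 5, 6} are pairwise adjacent, and any tree decomposition puts a clique entirely inside one bag — forcing width ≥ 3. The upper and lower bounds meet at 3, so that is the treewidth.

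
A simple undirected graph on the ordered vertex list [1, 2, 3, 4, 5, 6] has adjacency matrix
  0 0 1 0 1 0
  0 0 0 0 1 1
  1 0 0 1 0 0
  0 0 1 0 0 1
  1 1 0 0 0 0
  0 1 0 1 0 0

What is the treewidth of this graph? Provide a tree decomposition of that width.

Treewidth 2.
Bags: B1 = {2, 5, 6}  B2 = {1, 5, 6}  B3 = {1, 3, 6}  B4 = {3, 4, 6}
Tree: B1–B2, B2–B3, B3–B4

Each bag holds 3 vertices, so the decomposition has width 2, which upper-bounds the treewidth. For the lower bound, G contains the cycle 6–2–5–1–3–4–6, so G is not a forest; only forests have treewidth ≤ 1, hence tw(G) ≥ 2. Hence tw(G) = 2 exactly.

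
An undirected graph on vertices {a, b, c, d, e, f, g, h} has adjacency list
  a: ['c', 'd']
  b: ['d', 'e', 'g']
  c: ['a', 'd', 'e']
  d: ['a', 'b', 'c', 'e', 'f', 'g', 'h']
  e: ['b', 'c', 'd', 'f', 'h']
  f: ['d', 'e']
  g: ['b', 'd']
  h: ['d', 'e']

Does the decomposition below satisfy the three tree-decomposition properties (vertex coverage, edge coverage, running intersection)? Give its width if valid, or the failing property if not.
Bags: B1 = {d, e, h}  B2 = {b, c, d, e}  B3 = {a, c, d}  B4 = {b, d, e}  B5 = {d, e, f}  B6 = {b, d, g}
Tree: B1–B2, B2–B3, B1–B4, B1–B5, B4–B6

A tree decomposition must satisfy three properties: every vertex lies in some bag; for every edge, both endpoints lie together in some bag; and for every vertex, the bags containing it form a connected subtree. Here bags containing vertex b are not connected in the tree, so the decomposition is invalid.

No — bags containing vertex b are not connected in the tree.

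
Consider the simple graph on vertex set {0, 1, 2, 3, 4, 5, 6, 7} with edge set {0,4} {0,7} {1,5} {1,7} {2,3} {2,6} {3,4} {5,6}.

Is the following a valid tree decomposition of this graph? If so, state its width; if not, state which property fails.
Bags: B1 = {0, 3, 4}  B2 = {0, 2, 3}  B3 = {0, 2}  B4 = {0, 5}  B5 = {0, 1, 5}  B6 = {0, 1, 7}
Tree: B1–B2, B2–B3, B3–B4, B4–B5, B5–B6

A tree decomposition must satisfy three properties: every vertex lies in some bag; for every edge, both endpoints lie together in some bag; and for every vertex, the bags containing it form a connected subtree. Here vertex 6 appears in no bag, so the decomposition is invalid.

No — vertex 6 appears in no bag.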